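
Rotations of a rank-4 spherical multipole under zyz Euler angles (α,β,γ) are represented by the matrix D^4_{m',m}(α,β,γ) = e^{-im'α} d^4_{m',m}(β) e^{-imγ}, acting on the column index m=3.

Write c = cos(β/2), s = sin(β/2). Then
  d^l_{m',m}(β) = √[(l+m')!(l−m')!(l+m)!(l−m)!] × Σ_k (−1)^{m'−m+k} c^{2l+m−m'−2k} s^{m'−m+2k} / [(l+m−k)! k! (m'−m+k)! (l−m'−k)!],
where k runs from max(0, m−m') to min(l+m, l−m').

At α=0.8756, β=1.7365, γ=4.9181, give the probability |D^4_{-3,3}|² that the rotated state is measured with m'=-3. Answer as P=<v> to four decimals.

P=0.2139

Split into d^4_{-3,3}(β=1.7365) × two z-phases.
c=cos(1.7365/2)=0.646163, s=sin(1.7365/2)=0.763199; N=√[1·5040·5040·1]=5040.000000
The bounds max(0,m−m')=6 and min(l+m,l−m')=7 give 2 terms
  k=6: (−1)^0·5040.0000/(720)·0.6462^2·0.7632^6 = +0.577577
  k=7: (−1)^1·5040.0000/(5040)·0.6462^0·0.7632^8 = -0.115108
d^4_{-3,3}(1.7365) = +0.577577 -0.115108 = +0.462470
|D^4_{-3,3}|² = |d^4_{-3,3}(β)|² = (+0.462470)² = 0.213878 (the z-rotation phases have unit modulus)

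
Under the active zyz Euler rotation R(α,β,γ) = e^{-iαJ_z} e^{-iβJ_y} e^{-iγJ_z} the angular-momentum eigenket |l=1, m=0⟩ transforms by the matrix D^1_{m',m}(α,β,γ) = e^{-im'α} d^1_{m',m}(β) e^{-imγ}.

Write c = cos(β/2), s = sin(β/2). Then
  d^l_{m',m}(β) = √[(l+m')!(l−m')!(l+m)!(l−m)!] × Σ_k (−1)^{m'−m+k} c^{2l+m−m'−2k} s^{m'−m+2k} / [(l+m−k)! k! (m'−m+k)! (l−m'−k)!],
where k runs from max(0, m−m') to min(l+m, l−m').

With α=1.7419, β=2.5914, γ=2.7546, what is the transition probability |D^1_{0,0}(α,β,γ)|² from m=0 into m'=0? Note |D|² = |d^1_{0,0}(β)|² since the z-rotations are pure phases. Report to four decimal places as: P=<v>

Split into d^1_{0,0}(β=2.5914) × two z-phases.
With c≡cos(β/2)=0.271640 and s≡sin(β/2)=0.962399, N=[1·1·1·1]^{1/2}=1.000000
The bounds max(0,m−m')=0 and min(l+m,l−m')=1 give 2 terms
  k=0: (−1)^0·1.0000/(1)·0.2716^2·0.9624^0 = +0.073788
  k=1: (−1)^1·1.0000/(1)·0.2716^0·0.9624^2 = -0.926212
d^1_{0,0}(2.5914) = +0.073788 -0.926212 = -0.852424
|D^1_{0,0}|² = |d^1_{0,0}(β)|² = (-0.852424)² = 0.726626 (the z-rotation phases have unit modulus)

P=0.7266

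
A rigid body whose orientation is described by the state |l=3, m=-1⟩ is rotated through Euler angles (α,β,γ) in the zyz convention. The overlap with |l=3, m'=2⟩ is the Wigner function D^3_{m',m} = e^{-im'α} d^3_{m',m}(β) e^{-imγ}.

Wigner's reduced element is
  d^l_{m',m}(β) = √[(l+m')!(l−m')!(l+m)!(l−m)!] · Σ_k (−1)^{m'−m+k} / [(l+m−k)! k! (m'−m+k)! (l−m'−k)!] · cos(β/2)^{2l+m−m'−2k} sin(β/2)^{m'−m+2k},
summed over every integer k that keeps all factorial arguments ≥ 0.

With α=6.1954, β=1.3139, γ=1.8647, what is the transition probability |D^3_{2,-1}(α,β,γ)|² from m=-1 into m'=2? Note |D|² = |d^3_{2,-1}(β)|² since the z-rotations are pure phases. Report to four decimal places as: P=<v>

P=0.2526

D^3_{2,-1}(6.1954,1.3139,1.8647) = e^{-i·2·6.1954}·d^3_{2,-1}(1.3139)·e^{-i·-1·1.8647}. Compute d first:
Half-angle: c=0.791859, s=0.610705. N=√(120·1·2·24)=75.894664
k: max(0,(-1)−(2))=0 … min(3+(-1),3−(2))=1
  k=0: (−1)^3·75.8947/(12)·0.7919^3·0.6107^3 = -0.715264
  k=1: (−1)^4·75.8947/(24)·0.7919^1·0.6107^5 = +0.212718
d^3_{2,-1}(1.3139) = -0.715264 +0.212718 = -0.502546
|D^3_{2,-1}|² = |d^3_{2,-1}(β)|² = (-0.502546)² = 0.252553 (the z-rotation phases have unit modulus)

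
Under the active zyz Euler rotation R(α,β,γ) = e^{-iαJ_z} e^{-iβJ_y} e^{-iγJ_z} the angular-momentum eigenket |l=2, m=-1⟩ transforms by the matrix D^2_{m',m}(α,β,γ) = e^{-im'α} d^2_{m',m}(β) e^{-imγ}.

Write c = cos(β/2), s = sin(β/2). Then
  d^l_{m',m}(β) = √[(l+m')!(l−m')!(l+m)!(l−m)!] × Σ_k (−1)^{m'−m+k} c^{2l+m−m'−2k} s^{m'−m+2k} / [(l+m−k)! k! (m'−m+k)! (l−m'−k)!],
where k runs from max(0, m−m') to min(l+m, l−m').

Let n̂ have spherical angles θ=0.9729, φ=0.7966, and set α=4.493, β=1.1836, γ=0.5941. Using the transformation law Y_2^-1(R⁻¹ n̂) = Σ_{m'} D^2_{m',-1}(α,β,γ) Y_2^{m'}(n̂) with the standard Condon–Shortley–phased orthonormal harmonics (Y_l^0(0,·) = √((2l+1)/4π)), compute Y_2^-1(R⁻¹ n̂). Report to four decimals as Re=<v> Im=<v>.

Need the full column D^2_{m',-1} for m'=−2..2 at α=4.493, β=1.1836, γ=0.5941.
cos(β/2)=0.829938, sin(β/2)=0.557856
d^2_{-2,-1}: single k=1 term ⇒ +0.637806;  D = -0.630128-0.098668i
d^2_{-1,-1}: k∈[0..1] ⇒ +0.474441 -0.643067 = -0.168626;  D = -0.061718+0.156926i
d^2_{0,-1}: k∈[0..1] ⇒ -0.781150 +0.352929 = -0.428221;  D = -0.354846-0.239702i
d^2_{1,-1}: k∈[0..1] ⇒ +0.643067 -0.096847 = +0.546220;  D = -0.396932+0.375235i
d^2_{2,-1}: single k=0 term ⇒ -0.288165;  D = +0.147641+0.247470i
Y_2^{m'}(θ=0.9729,φ=0.7966) and Σ D·Y over m':
  (-0.6301-0.0987i)·(-0.0059-0.2638i)  (-0.0617+0.1569i)·(+0.2513-0.2570i)  (-0.3548-0.2397i)·(-0.0156+0.0000i)  (-0.3969+0.3752i)·(-0.2513-0.2570i)  (+0.1476+0.2475i)·(-0.0059+0.2638i)
Y_2^-1(R⁻¹ n̂) = +0.138062+0.271048i

Re=0.1381 Im=0.2710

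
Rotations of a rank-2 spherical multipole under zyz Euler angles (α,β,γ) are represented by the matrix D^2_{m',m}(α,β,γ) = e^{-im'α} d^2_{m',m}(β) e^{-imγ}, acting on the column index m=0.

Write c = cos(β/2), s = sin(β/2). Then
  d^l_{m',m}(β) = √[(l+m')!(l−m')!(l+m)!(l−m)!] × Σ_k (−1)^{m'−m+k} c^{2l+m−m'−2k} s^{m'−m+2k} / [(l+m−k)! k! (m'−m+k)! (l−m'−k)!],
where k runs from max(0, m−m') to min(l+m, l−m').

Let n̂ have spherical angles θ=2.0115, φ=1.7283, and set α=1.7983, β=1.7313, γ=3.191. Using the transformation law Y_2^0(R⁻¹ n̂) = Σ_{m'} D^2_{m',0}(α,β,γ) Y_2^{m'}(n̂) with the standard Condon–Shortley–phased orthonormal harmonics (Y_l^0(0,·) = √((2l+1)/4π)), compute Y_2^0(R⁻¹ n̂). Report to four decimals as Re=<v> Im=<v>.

Re=0.5544 Im=0.0000

Need the full column D^2_{m',0} for m'=−2..2 at α=1.7983, β=1.7313, γ=3.191.
cos(β/2)=0.648145, sin(β/2)=0.761517
d^2_{-2,0}: single k=2 term ⇒ +0.596732;  D = -0.536019-0.262245i
d^2_{-1,0}: k∈[1..2] ⇒ +0.507893 -0.701110 = -0.193217;  D = +0.043579-0.188239i
d^2_{0,0}: k∈[0..2] ⇒ +0.176478 -0.974459 +0.336293 = -0.461689;  D = -0.461689+0.000000i
d^2_{1,0}: k∈[0..1] ⇒ -0.507893 +0.701110 = +0.193217;  D = -0.043579-0.188239i
d^2_{2,0}: single k=0 term ⇒ +0.596732;  D = -0.536019+0.262245i
Y_2^{m'}(θ=2.0115,φ=1.7283) and Σ D·Y over m':
  (-0.5360-0.2622i)·(-0.3004+0.0979i)  (+0.0436-0.1882i)·(+0.0468+0.2944i)  (-0.4617+0.0000i)·(-0.1432+0.0000i)  (-0.0436-0.1882i)·(-0.0468+0.2944i)  (-0.5360+0.2622i)·(-0.3004-0.0979i)
Y_2^0(R⁻¹ n̂) = +0.554449+0.000000i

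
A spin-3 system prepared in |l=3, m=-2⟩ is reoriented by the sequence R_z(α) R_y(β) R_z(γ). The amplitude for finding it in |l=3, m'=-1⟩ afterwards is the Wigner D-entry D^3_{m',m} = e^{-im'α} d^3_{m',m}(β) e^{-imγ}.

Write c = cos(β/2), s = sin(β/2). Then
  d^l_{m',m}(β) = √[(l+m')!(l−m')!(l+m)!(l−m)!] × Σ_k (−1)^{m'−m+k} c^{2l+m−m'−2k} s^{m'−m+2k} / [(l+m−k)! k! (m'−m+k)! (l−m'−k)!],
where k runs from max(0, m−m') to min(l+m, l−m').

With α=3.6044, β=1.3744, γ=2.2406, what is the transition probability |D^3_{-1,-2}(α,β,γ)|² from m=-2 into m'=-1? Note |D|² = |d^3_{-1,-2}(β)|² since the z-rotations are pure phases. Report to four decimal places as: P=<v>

P=0.0369

First d^3_{-1,-2}(β=1.3744), then the phase factors e^{-i(-1)α} and e^{-i(-2)γ}:
With c≡cos(β/2)=0.773025 and s≡sin(β/2)=0.634375, N=[2·24·1·120]^{1/2}=75.894664
k∈{0,1} keeps every argument non-negative
  k=0: (−1)^1·75.8947/(24)·0.7730^5·0.6344^1 = -0.553751
  k=1: (−1)^2·75.8947/(12)·0.7730^3·0.6344^3 = +0.745847
d^3_{-1,-2}(1.3744) = -0.553751 +0.745847 = +0.192096
|D^3_{-1,-2}|² = |d^3_{-1,-2}(β)|² = (+0.192096)² = 0.036901 (the z-rotation phases have unit modulus)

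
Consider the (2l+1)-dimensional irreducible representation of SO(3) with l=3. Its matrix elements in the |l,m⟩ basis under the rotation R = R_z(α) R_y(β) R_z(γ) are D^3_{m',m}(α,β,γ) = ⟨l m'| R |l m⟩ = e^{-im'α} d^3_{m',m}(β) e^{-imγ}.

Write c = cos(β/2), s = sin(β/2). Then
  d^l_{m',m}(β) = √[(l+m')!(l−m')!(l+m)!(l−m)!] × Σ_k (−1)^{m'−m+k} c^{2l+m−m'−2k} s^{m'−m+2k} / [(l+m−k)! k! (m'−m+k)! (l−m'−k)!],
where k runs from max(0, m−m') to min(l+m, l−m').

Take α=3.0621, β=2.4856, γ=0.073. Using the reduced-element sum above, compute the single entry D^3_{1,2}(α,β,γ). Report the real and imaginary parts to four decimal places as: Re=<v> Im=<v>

Re=0.1686 Im=-0.0112

First d^3_{1,2}(β=2.4856), then the phase factors e^{-i(1)α} and e^{-i(2)γ}:
With c≡cos(β/2)=0.322147 and s≡sin(β/2)=0.946690, N=[24·2·120·1]^{1/2}=75.894664
k∈{1,2} keeps every argument non-negative
  k=1: (−1)^0·75.8947/(24)·0.3221^5·0.9467^1 = +0.010387
  k=2: (−1)^1·75.8947/(12)·0.3221^3·0.9467^3 = -0.179397
d^3_{1,2}(2.4856) = +0.010387 -0.179397 = -0.169010
D = (-0.996842-0.079409i)·(-0.169010)·(+0.989361-0.145482i) = +0.168636-0.011232i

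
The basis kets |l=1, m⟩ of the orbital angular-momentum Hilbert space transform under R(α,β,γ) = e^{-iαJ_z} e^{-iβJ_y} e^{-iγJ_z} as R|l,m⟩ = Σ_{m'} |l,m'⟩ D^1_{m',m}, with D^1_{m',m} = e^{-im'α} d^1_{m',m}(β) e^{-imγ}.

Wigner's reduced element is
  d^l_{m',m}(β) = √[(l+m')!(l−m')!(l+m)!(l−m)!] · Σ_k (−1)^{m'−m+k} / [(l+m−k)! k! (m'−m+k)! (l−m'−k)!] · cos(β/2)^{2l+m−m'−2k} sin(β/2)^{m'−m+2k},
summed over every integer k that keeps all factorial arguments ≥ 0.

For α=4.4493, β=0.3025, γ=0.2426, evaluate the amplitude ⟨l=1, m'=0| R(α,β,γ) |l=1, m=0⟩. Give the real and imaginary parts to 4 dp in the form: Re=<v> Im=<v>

Re=0.9546 Im=0.0000

Split into d^1_{0,0}(β=0.3025) × two z-phases.
With c≡cos(β/2)=0.988584 and s≡sin(β/2)=0.150674, N=[1·1·1·1]^{1/2}=1.000000
The bounds max(0,m−m')=0 and min(l+m,l−m')=1 give 2 terms
  k=0: (−1)^0·1.0000/(1)·0.9886^2·0.1507^0 = +0.977297
  k=1: (−1)^1·1.0000/(1)·0.9886^0·0.1507^2 = -0.022703
d^1_{0,0}(0.3025) = +0.977297 -0.022703 = +0.954595
D = (+1.000000+0.000000i)·(+0.954595)·(+1.000000+0.000000i) = +0.954595+0.000000i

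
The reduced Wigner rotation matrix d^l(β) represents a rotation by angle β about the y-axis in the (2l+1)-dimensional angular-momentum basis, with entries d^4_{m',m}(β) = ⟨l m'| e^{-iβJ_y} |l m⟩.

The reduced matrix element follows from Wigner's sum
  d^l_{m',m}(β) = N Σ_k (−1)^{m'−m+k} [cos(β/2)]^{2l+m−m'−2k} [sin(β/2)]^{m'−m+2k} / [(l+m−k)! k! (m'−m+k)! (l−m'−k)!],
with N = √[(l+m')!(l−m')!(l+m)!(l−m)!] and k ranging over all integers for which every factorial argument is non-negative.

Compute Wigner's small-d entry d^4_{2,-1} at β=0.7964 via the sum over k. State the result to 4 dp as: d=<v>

d=-0.4082

d^4_{2,-1}(β=0.7964) via Wigner's sum:
Half-angle: c=0.921760, s=0.387760. N=√(720·2·6·120)=1018.233765
k∈{0,1,2} keeps every argument non-negative
  k=0: (−1)^3·1018.2338/(72)·0.9218^5·0.3878^3 = -0.548648
  k=1: (−1)^4·1018.2338/(48)·0.9218^3·0.3878^5 = +0.145638
  k=2: (−1)^5·1018.2338/(240)·0.9218^1·0.3878^7 = -0.005155
d^4_{2,-1}(0.7964) = -0.548648 +0.145638 -0.005155 = -0.408165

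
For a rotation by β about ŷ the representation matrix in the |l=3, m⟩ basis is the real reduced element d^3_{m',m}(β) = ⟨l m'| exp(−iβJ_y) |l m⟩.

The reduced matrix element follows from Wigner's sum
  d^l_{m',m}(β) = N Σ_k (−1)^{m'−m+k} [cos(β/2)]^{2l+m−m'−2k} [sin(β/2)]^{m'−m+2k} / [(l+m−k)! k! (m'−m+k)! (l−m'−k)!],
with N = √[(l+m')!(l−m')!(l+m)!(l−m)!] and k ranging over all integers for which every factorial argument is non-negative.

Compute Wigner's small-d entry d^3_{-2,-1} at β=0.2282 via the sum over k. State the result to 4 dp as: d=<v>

d=0.3393

d^3_{-2,-1}(β=0.2282) via Wigner's sum:
c=cos(0.2282/2)=0.993498, s=sin(0.2282/2)=0.113853; N=√[1·120·2·24]=75.894664
k∈{1,2} keeps every argument non-negative
  k=1: (−1)^0·75.8947/(24)·0.9935^5·0.1139^1 = +0.348479
  k=2: (−1)^1·75.8947/(12)·0.9935^3·0.1139^3 = -0.009153
d^3_{-2,-1}(0.2282) = +0.348479 -0.009153 = +0.339327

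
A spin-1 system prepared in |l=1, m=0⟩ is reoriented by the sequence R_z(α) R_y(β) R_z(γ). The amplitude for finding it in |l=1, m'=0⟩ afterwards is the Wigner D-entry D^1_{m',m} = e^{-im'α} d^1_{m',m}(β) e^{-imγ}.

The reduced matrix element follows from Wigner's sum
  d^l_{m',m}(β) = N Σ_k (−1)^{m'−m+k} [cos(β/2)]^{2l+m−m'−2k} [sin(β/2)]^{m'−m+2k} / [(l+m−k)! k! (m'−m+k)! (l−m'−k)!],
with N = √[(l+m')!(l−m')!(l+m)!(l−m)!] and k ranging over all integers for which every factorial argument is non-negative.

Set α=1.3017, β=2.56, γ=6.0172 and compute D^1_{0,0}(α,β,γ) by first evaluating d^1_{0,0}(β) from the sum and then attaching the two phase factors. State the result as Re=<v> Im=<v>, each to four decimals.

Re=-0.8356 Im=0.0000

D^1_{0,0}(1.3017,2.56,6.0172) = e^{-i·0·1.3017}·d^1_{0,0}(2.56)·e^{-i·0·6.0172}. Compute d first:
c=cos(2.56/2)=0.286715, s=sin(2.56/2)=0.958016; N=√[1·1·1·1]=1.000000
Admissible k: 0..1 (factorial args all ≥0)
  k=0: (−1)^0·1.0000/(1)·0.2867^2·0.9580^0 = +0.082206
  k=1: (−1)^1·1.0000/(1)·0.2867^0·0.9580^2 = -0.917794
d^1_{0,0}(2.56) = +0.082206 -0.917794 = -0.835589
D = (+1.000000+0.000000i)·(-0.835589)·(+1.000000+0.000000i) = -0.835589+0.000000i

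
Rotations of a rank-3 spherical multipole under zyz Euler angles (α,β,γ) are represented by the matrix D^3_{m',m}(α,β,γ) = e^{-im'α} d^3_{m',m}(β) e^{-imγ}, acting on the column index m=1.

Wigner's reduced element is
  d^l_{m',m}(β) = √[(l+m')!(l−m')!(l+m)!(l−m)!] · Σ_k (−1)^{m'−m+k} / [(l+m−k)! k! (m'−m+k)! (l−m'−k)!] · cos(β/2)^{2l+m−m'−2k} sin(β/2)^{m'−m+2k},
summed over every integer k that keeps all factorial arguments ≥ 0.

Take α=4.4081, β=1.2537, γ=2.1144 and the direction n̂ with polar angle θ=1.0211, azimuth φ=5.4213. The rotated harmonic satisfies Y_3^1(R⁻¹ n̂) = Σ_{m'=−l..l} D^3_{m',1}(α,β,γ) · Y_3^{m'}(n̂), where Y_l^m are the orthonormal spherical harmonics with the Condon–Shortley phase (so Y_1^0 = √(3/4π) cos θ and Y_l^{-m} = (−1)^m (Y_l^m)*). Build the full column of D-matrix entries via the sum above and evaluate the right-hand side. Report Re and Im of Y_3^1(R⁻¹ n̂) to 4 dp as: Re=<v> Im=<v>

Need the full column D^3_{m',1} for m'=−3..3 at α=4.4081, β=1.2537, γ=2.1144.
cos(β/2)=0.809879, sin(β/2)=0.586597
d^3_{-3,1}: single k=4 term ⇒ +0.300777;  D = +0.034312-0.298813i
d^3_{-2,1}: k∈[3..4] ⇒ +0.678124 -0.177876 = +0.500248;  D = +0.457053+0.203348i
d^3_{-1,1}: k∈[2..4] ⇒ +0.888201 -0.621282 +0.040742 = +0.307661;  D = -0.203538+0.230711i
d^3_{0,1}: k∈[1..3] ⇒ +0.707997 -1.114272 +0.194854 = -0.211421;  D = +0.109352+0.180945i
d^3_{1,1}: k∈[0..2] ⇒ +0.282177 -1.184269 +0.465961 = -0.436130;  D = -0.423701+0.103379i
d^3_{2,1}: k∈[0..1] ⇒ -0.646310 +0.678124 = +0.031814;  D = -0.002066+0.031747i
d^3_{3,1}: single k=0 term ⇒ +0.573332;  D = -0.534685-0.206932i
Y_3^{m'}(θ=1.0211,φ=5.4213) and Σ D·Y over m':
  (+0.0343-0.2988i)·(-0.2197+0.1365i)  (+0.4571+0.2033i)·(-0.0592+0.3837i)  (-0.2035+0.2307i)·(+0.0654+0.0763i)  (+0.1094+0.1809i)·(-0.3188+0.0000i)  (-0.4237+0.1034i)·(-0.0654+0.0763i)  (-0.0021+0.0317i)·(-0.0592-0.3837i)  (-0.5347-0.2069i)·(+0.2197+0.1365i)
Y_3^1(R⁻¹ n̂) = -0.194671+0.016918i

Re=-0.1947 Im=0.0169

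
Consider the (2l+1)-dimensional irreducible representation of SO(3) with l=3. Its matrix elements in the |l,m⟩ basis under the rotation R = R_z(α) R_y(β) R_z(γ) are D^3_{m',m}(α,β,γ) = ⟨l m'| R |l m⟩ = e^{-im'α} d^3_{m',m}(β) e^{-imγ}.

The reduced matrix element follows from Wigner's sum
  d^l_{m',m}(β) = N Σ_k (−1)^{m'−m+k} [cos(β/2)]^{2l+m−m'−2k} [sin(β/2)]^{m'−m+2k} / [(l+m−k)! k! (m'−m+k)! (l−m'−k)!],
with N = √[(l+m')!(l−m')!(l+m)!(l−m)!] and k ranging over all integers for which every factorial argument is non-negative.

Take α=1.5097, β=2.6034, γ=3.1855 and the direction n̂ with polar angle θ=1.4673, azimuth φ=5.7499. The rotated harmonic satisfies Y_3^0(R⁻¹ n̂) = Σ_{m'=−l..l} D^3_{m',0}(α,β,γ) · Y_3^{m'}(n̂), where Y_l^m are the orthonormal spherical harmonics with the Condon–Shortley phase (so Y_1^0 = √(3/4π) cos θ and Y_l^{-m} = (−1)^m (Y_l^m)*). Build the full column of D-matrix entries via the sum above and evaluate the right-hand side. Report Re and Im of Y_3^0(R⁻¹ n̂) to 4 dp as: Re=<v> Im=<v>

Re=0.2974 Im=0.0000

Need the full column D^3_{m',0} for m'=−3..3 at α=1.5097, β=2.6034, γ=3.1855.
cos(β/2)=0.265860, sin(β/2)=0.964012
d^3_{-3,0}: single k=3 term ⇒ +0.075287;  D = -0.013722-0.074026i
d^3_{-2,0}: k∈[2..3] ⇒ +0.025430 -0.334347 = -0.308917;  D = +0.306614-0.037654i
d^3_{-1,0}: k∈[1..3] ⇒ +0.004435 -0.174952 +0.766753 = +0.596236;  D = +0.036405+0.595124i
d^3_{0,0}: k∈[0..3] ⇒ +0.000353 -0.041785 +0.549387 -0.802589 = -0.294634;  D = -0.294634+0.000000i
d^3_{1,0}: k∈[0..2] ⇒ -0.004435 +0.174952 -0.766753 = -0.596236;  D = -0.036405+0.595124i
d^3_{2,0}: k∈[0..1] ⇒ +0.025430 -0.334347 = -0.308917;  D = +0.306614+0.037654i
d^3_{3,0}: single k=0 term ⇒ -0.075287;  D = +0.013722-0.074026i
Y_3^{m'}(θ=1.4673,φ=5.7499) and Σ D·Y over m':
  (-0.0137-0.0740i)·(-0.0119+0.4104i)  (+0.3066-0.0377i)·(+0.0505+0.0915i)  (+0.0364+0.5951i)·(-0.2620-0.1547i)  (-0.2946+0.0000i)·(-0.1136+0.0000i)  (-0.0364+0.5951i)·(+0.2620-0.1547i)  (+0.3066+0.0377i)·(+0.0505-0.0915i)  (+0.0137-0.0740i)·(+0.0119+0.4104i)
Y_3^0(R⁻¹ n̂) = +0.297436-0.000000i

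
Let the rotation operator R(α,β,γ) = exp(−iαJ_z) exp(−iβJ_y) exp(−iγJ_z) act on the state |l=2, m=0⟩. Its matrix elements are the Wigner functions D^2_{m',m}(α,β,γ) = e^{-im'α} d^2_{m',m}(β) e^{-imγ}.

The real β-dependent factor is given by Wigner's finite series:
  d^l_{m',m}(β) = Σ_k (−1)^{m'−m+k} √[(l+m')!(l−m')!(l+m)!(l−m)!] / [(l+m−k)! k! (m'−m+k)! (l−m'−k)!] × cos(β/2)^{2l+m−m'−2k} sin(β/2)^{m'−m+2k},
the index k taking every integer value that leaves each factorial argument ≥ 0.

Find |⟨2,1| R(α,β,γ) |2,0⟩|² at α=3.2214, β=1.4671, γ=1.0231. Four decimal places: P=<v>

Split into d^2_{1,0}(β=1.4671) × two z-phases.
With c≡cos(β/2)=0.742802 and s≡sin(β/2)=0.669511, N=[6·1·2·2]^{1/2}=4.898979
Admissible k: 0..1 (factorial args all ≥0)
  k=0: (−1)^1·4.8990/(2)·0.7428^3·0.6695^1 = -0.672130
  k=1: (−1)^2·4.8990/(2)·0.7428^1·0.6695^3 = +0.546036
d^2_{1,0}(1.4671) = -0.672130 +0.546036 = -0.126093
|D^2_{1,0}|² = |d^2_{1,0}(β)|² = (-0.126093)² = 0.015899 (the z-rotation phases have unit modulus)

P=0.0159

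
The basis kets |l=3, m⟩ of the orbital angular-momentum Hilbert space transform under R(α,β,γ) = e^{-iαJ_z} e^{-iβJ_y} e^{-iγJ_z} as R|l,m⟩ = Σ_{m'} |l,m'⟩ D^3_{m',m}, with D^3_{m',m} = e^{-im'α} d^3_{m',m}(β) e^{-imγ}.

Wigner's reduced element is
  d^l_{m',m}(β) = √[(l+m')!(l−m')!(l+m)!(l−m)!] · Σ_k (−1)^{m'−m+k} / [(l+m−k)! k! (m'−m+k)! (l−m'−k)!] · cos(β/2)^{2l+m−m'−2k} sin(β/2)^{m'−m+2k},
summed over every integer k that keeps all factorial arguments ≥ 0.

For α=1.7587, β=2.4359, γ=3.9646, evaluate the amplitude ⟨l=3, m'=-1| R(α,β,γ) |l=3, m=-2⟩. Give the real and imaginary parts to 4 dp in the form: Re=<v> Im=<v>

Re=-0.1941 Im=-0.0523

Split into d^3_{-1,-2}(β=2.4359) × two z-phases.
With c≡cos(β/2)=0.345570 and s≡sin(β/2)=0.938393, N=[2·24·1·120]^{1/2}=75.894664
k: max(0,(-2)−(-1))=0 … min(3+(-2),3−(-1))=1
  k=0: (−1)^1·75.8947/(24)·0.3456^5·0.9384^1 = -0.014624
  k=1: (−1)^2·75.8947/(12)·0.3456^3·0.9384^3 = +0.215672
d^3_{-1,-2}(2.4359) = -0.014624 +0.215672 = +0.201048
Phases: e^{-i·(-1)·1.7587}=-0.186800+0.982398i, e^{-i·(-2)·3.9646}=-0.075147+0.997172i ⇒ D=-0.194128-0.052292i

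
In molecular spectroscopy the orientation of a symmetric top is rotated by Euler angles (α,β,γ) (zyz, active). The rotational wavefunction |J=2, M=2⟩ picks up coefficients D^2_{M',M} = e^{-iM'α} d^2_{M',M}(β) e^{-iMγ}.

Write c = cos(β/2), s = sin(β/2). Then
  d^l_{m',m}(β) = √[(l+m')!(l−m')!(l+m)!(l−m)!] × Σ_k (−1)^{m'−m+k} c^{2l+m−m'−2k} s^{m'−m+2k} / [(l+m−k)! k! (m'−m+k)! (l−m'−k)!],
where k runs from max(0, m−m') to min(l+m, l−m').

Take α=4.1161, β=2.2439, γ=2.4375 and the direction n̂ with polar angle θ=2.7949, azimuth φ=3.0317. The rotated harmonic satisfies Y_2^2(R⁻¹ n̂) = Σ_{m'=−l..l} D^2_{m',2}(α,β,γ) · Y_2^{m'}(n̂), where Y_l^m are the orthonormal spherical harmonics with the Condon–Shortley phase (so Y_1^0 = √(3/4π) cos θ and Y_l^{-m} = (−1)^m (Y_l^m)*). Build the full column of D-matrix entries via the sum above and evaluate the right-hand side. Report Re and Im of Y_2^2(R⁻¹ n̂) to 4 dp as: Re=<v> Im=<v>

Need the full column D^2_{m',2} for m'=−2..2 at α=4.1161, β=2.2439, γ=2.4375.
cos(β/2)=0.433926, sin(β/2)=0.900948
d^2_{-2,2}: single k=4 term ⇒ +0.658870;  D = -0.643615-0.140959i
d^2_{-1,2}: single k=3 term ⇒ +0.634667;  D = +0.460510-0.436729i
d^2_{0,2}: single k=2 term ⇒ +0.374376;  D = +0.060610+0.369437i
d^2_{1,2}: single k=1 term ⇒ +0.147224;  D = -0.133595-0.061865i
d^2_{2,2}: single k=0 term ⇒ +0.035454;  D = +0.030394-0.018253i
Y_2^{m'}(θ=2.7949,φ=3.0317) and Σ D·Y over m':
  (-0.6436-0.1410i)·(+0.0435+0.0097i)  (+0.4605-0.4367i)·(+0.2454+0.0271i)  (+0.0606+0.3694i)·(+0.5215+0.0000i)  (-0.1336-0.0619i)·(-0.2454+0.0271i)  (+0.0304-0.0183i)·(+0.0435-0.0097i)
Y_2^2(R⁻¹ n̂) = +0.165404+0.096055i

Re=0.1654 Im=0.0961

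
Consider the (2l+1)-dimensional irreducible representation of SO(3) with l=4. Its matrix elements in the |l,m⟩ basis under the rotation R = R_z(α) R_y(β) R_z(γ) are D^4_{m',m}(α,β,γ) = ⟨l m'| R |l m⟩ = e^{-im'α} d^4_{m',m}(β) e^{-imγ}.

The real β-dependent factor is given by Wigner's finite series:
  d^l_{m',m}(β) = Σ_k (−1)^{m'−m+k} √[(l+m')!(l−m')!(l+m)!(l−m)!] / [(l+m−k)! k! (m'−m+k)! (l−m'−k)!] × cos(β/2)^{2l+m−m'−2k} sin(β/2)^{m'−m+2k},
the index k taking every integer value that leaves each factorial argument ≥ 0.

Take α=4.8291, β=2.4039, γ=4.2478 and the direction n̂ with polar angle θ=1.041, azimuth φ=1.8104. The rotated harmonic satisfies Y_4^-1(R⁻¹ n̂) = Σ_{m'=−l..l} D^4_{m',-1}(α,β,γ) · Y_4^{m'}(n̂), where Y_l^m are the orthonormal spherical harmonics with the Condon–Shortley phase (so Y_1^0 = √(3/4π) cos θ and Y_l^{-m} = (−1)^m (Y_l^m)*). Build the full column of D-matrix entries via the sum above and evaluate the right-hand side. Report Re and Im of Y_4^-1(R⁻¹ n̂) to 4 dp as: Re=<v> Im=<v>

Need the full column D^4_{m',-1} for m'=−4..4 at α=4.8291, β=2.4039, γ=4.2478.
cos(β/2)=0.360540, sin(β/2)=0.932744
d^4_{-4,-1}: single k=3 term ⇒ +0.036995;  D = +0.000083-0.036995i
d^4_{-3,-1}: k∈[2..3] ⇒ +0.015167 -0.169192 = -0.154025;  D = -0.153017+0.017591i
d^4_{-2,-1}: k∈[1..3] ⇒ +0.003134 -0.104872 +0.467936 = +0.366198;  D = +0.083901+0.356457i
d^4_{-1,-1}: k∈[0..3] ⇒ +0.000286 -0.028664 +0.383692 -0.856013 = -0.500699;  D = +0.470707-0.170690i
d^4_{0,-1}: k∈[0..3] ⇒ -0.003303 +0.132653 -0.887845 +0.990387 = +0.231892;  D = -0.103900-0.207313i
d^4_{1,-1}: k∈[0..3] ⇒ +0.019109 -0.383692 +1.284020 -0.572927 = +0.346510;  D = +0.289595-0.190272i
d^4_{2,-1}: k∈[0..2] ⇒ -0.069914 +0.701903 -0.939564 = -0.307575;  D = -0.197677-0.235640i
d^4_{3,-1}: k∈[0..1] ⇒ +0.169192 -0.679439 = -0.510247;  D = +0.350066-0.371223i
d^4_{4,-1}: single k=0 term ⇒ -0.247608;  D = +0.198700+0.147744i
Y_4^{m'}(θ=1.041,φ=1.8104) and Σ D·Y over m':
  (+0.0001-0.0370i)·(+0.1410-0.2008i)  (-0.1530+0.0176i)·(+0.2676+0.3059i)  (+0.0839+0.3565i)·(-0.1741+0.0905i)  (+0.4707-0.1707i)·(+0.0594+0.2430i)  (-0.1039-0.2073i)·(-0.2516+0.0000i)  (+0.2896-0.1903i)·(-0.0594+0.2430i)  (-0.1977-0.2356i)·(-0.1741-0.0905i)  (+0.3501-0.3712i)·(-0.2676+0.3059i)  (+0.1987+0.1477i)·(+0.1410+0.2008i)
Y_4^-1(R⁻¹ n̂) = +0.055309+0.462317i

Re=0.0553 Im=0.4623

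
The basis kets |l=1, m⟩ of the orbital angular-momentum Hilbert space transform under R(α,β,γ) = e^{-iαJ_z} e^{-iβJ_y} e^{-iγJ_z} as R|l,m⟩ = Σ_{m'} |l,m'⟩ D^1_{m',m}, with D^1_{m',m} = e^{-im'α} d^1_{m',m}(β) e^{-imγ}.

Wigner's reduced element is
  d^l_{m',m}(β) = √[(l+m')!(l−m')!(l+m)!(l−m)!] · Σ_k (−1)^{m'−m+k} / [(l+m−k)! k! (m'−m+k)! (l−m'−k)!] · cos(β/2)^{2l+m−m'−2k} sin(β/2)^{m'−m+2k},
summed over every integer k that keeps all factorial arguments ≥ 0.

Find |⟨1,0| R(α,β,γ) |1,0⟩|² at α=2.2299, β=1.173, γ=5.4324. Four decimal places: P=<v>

P=0.1501

D^1_{0,0}(2.2299,1.173,5.4324) = e^{-i·0·2.2299}·d^1_{0,0}(1.173)·e^{-i·0·5.4324}. Compute d first:
With c≡cos(β/2)=0.832883 and s≡sin(β/2)=0.553449, N=[1·1·1·1]^{1/2}=1.000000
Admissible k: 0..1 (factorial args all ≥0)
  k=0: (−1)^0·1.0000/(1)·0.8329^2·0.5534^0 = +0.693694
  k=1: (−1)^1·1.0000/(1)·0.8329^0·0.5534^2 = -0.306306
d^1_{0,0}(1.173) = +0.693694 -0.306306 = +0.387388
|D^1_{0,0}|² = |d^1_{0,0}(β)|² = (+0.387388)² = 0.150069 (the z-rotation phases have unit modulus)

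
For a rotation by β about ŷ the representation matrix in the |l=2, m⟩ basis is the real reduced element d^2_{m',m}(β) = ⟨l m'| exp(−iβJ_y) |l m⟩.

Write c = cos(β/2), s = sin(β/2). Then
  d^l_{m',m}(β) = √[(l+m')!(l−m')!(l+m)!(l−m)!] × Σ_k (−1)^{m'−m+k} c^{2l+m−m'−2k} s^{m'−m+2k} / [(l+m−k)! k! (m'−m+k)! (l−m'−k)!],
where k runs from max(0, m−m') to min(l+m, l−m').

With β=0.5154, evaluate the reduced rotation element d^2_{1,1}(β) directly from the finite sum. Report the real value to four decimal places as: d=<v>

d=0.6921

d^2_{1,1}(β=0.5154) via Wigner's sum:
Half-angle: c=0.966979, s=0.254857. N=√(6·1·6·1)=6.000000
k∈{0,1} keeps every argument non-negative
  k=0: (−1)^0·6.0000/(6)·0.9670^4·0.2549^0 = +0.874314
  k=1: (−1)^1·6.0000/(2)·0.9670^2·0.2549^2 = -0.182200
d^2_{1,1}(0.5154) = +0.874314 -0.182200 = +0.692114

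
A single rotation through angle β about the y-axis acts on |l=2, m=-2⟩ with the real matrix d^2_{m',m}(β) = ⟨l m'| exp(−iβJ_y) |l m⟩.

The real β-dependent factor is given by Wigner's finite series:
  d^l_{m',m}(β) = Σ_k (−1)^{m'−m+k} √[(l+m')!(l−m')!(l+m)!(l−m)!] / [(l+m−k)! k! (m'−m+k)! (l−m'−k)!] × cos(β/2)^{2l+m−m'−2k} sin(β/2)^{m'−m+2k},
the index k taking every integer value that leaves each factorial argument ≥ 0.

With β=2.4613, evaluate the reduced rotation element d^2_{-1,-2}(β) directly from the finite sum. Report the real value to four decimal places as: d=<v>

d^2_{-1,-2}(β=2.4613) via Wigner's sum:
Half-angle: c=0.333625, s=0.942706. N=√(1·6·1·24)=12.000000
k∈{0} keeps every argument non-negative
  k=0: (−1)^1·12.0000/(6)·0.3336^3·0.9427^1 = -0.070014
d^2_{-1,-2}(2.4613) = -0.070014

d=-0.0700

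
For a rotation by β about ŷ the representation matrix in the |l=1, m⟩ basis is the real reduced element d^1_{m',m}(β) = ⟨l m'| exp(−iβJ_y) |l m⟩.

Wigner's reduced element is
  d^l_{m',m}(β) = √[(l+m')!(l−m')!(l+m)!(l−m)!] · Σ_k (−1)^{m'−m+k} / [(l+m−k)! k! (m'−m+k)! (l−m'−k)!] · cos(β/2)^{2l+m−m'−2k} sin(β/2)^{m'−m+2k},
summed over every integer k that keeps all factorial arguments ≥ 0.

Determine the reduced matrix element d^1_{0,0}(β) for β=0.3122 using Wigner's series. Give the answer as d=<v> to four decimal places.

d^1_{0,0}(β=0.3122) via Wigner's sum:
c=cos(0.3122/2)=0.987841, s=sin(0.3122/2)=0.155467; N=√[1·1·1·1]=1.000000
k∈{0,1} keeps every argument non-negative
  k=0: (−1)^0·1.0000/(1)·0.9878^2·0.1555^0 = +0.975830
  k=1: (−1)^1·1.0000/(1)·0.9878^0·0.1555^2 = -0.024170
d^1_{0,0}(0.3122) = +0.975830 -0.024170 = +0.951660

d=0.9517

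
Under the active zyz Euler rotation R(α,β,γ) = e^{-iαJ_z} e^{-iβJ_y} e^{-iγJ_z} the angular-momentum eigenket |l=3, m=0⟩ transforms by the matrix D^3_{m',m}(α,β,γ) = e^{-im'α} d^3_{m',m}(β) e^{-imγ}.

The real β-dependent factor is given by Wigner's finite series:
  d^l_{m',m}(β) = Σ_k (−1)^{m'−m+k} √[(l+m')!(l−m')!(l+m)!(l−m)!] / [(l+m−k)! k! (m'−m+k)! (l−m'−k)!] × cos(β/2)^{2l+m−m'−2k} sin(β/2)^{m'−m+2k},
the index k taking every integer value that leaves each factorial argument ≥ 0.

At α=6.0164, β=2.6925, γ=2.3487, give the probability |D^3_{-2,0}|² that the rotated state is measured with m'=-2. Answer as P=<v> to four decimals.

P=0.0541

D^3_{-2,0}(6.0164,2.6925,2.3487) = e^{-i·-2·6.0164}·d^3_{-2,0}(2.6925)·e^{-i·0·2.3487}. Compute d first:
c=cos(2.6925/2)=0.222664, s=sin(2.6925/2)=0.974895; N=√[1·120·6·6]=65.726707
Admissible k: 2..3 (factorial args all ≥0)
  k=2: (−1)^0·65.7267/(12)·0.2227^4·0.9749^2 = +0.012796
  k=3: (−1)^1·65.7267/(12)·0.2227^2·0.9749^4 = -0.245297
d^3_{-2,0}(2.6925) = +0.012796 -0.245297 = -0.232501
|D^3_{-2,0}|² = |d^3_{-2,0}(β)|² = (-0.232501)² = 0.054057 (the z-rotation phases have unit modulus)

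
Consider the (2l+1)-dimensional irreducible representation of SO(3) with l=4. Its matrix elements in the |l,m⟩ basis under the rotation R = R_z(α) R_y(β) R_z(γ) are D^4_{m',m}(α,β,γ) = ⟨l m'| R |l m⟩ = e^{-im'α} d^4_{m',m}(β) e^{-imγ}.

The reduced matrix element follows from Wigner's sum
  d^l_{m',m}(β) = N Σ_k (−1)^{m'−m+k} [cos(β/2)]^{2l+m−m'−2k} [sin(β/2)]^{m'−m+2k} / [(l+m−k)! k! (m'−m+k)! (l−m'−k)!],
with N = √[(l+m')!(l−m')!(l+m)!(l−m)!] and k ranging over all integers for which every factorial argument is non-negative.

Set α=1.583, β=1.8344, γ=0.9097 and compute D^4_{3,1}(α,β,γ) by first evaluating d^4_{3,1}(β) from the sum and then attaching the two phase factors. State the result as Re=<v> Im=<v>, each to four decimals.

First d^4_{3,1}(β=1.8344), then the phase factors e^{-i(3)α} and e^{-i(1)γ}:
c=cos(1.8344/2)=0.608045, s=sin(1.8344/2)=0.793902; N=√[5040·1·120·6]=1904.940944
k: max(0,(1)−(3))=0 … min(4+(1),4−(3))=1
  k=0: (−1)^2·1904.9409/(240)·0.6080^6·0.7939^2 = +0.252825
  k=1: (−1)^3·1904.9409/(144)·0.6080^4·0.7939^4 = -0.718342
d^4_{3,1}(1.8344) = +0.252825 -0.718342 = -0.465517
Attach z-rotation phases: D = e^{-i(3)(1.583)}·(-0.465517)·e^{-i(1)(0.9097)} = -0.377657-0.272178i

Re=-0.3777 Im=-0.2722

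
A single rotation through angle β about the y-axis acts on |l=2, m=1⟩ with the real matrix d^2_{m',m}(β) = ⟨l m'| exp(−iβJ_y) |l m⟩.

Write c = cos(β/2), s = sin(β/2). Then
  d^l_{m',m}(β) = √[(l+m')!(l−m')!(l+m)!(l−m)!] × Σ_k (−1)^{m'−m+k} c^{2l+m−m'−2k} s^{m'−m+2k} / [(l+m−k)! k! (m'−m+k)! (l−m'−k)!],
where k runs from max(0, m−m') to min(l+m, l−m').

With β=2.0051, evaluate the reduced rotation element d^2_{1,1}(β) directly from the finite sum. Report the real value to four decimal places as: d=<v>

d^2_{1,1}(β=2.0051) via Wigner's sum:
Half-angle: c=0.538155, s=0.842846. N=√(6·1·6·1)=6.000000
k∈{0,1} keeps every argument non-negative
  k=0: (−1)^0·6.0000/(6)·0.5382^4·0.8428^0 = +0.083874
  k=1: (−1)^1·6.0000/(2)·0.5382^2·0.8428^2 = -0.617209
d^2_{1,1}(2.0051) = +0.083874 -0.617209 = -0.533335

d=-0.5333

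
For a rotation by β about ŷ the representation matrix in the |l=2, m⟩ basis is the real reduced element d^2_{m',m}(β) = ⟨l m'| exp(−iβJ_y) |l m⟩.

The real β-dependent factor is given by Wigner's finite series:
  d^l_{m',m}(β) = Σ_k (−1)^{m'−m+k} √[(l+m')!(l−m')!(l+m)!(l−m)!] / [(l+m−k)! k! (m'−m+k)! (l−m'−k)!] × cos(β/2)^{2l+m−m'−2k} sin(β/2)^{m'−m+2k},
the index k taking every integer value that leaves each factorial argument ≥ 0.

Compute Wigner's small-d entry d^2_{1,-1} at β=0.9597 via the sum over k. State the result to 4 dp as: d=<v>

d^2_{1,-1}(β=0.9597) via Wigner's sum:
Half-angle: c=0.887064, s=0.461646. N=√(6·1·1·6)=6.000000
The bounds max(0,m−m')=0 and min(l+m,l−m')=1 give 2 terms
  k=0: (−1)^2·6.0000/(2)·0.8871^2·0.4616^2 = +0.503095
  k=1: (−1)^3·6.0000/(6)·0.8871^0·0.4616^4 = -0.045419
d^2_{1,-1}(0.9597) = +0.503095 -0.045419 = +0.457676

d=0.4577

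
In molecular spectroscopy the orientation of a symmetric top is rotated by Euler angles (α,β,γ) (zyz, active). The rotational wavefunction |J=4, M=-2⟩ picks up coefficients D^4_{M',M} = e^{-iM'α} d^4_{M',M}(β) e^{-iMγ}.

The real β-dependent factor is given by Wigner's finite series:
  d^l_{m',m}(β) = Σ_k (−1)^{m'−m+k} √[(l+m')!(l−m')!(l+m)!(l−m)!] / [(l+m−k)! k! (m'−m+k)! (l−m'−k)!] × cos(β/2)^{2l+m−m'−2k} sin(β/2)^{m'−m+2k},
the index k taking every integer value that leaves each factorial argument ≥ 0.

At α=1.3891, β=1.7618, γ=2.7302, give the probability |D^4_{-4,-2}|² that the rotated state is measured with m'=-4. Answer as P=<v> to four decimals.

P=0.0438

D^4_{-4,-2}(1.3891,1.7618,2.7302) = e^{-i·-4·1.3891}·d^4_{-4,-2}(1.7618)·e^{-i·-2·2.7302}. Compute d first:
Half-angle: c=0.636457, s=0.771312. N=√(1·40320·2·720)=7619.763776
Admissible k: 2..2 (factorial args all ≥0)
  k=2: (−1)^0·7619.7638/(1440)·0.6365^6·0.7713^2 = +0.209245
d^4_{-4,-2}(1.7618) = +0.209245
|D^4_{-4,-2}|² = |d^4_{-4,-2}(β)|² = (+0.209245)² = 0.043783 (the z-rotation phases have unit modulus)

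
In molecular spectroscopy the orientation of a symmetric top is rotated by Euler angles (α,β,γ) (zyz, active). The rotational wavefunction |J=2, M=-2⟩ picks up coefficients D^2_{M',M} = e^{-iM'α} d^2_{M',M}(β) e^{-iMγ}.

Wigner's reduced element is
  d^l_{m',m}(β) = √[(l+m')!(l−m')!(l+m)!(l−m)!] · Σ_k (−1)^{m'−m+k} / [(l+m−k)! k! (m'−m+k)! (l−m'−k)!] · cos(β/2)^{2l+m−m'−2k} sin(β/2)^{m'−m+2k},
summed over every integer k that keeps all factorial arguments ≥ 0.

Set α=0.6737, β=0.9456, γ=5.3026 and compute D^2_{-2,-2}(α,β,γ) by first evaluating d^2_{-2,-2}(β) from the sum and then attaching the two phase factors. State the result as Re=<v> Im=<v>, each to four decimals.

Re=0.5136 Im=-0.3618

First d^2_{-2,-2}(β=0.9456), then the phase factors e^{-i(-2)α} and e^{-i(-2)γ}:
With c≡cos(β/2)=0.890297 and s≡sin(β/2)=0.455381, N=[1·24·1·24]^{1/2}=24.000000
k∈{0} keeps every argument non-negative
  k=0: (−1)^0·24.0000/(24)·0.8903^4·0.4554^0 = +0.628260
d^2_{-2,-2}(0.9456) = +0.628260
Phases: e^{-i·(-2)·0.6737}=+0.221543+0.975151i, e^{-i·(-2)·5.3026}=-0.380535-0.924767i ⇒ D=+0.513591-0.361849i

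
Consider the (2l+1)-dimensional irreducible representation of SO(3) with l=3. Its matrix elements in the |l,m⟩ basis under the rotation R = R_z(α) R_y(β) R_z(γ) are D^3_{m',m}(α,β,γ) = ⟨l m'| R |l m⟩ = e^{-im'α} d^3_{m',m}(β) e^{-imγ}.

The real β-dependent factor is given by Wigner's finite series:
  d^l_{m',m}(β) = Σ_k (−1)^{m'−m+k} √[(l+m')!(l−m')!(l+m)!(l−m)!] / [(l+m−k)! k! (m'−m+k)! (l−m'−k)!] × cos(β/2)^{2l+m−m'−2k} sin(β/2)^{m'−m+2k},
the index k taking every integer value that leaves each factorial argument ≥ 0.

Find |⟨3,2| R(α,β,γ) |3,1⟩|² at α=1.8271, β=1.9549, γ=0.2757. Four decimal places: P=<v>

Split into d^3_{2,1}(β=1.9549) × two z-phases.
c=cos(1.9549/2)=0.559139, s=sin(1.9549/2)=0.829074; N=√[120·1·24·2]=75.894664
k: max(0,(1)−(2))=0 … min(3+(1),3−(2))=1
  k=0: (−1)^1·75.8947/(24)·0.5591^5·0.8291^1 = -0.143282
  k=1: (−1)^2·75.8947/(12)·0.5591^3·0.8291^3 = +0.630041
d^3_{2,1}(1.9549) = -0.143282 +0.630041 = +0.486759
|D^3_{2,1}|² = |d^3_{2,1}(β)|² = (+0.486759)² = 0.236934 (the z-rotation phases have unit modulus)

P=0.2369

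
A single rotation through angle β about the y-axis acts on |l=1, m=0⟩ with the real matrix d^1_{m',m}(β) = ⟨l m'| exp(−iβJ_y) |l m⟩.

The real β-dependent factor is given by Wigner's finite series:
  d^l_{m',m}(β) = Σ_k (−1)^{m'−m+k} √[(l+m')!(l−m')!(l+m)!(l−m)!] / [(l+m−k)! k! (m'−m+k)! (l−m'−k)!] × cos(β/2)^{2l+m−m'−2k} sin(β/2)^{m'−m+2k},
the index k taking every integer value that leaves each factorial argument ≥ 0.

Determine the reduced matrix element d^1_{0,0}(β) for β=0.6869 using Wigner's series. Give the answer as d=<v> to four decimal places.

d=0.7732

d^1_{0,0}(β=0.6869) via Wigner's sum:
Half-angle: c=0.941599, s=0.336738. N=√(1·1·1·1)=1.000000
The bounds max(0,m−m')=0 and min(l+m,l−m')=1 give 2 terms
  k=0: (−1)^0·1.0000/(1)·0.9416^2·0.3367^0 = +0.886608
  k=1: (−1)^1·1.0000/(1)·0.9416^0·0.3367^2 = -0.113392
d^1_{0,0}(0.6869) = +0.886608 -0.113392 = +0.773216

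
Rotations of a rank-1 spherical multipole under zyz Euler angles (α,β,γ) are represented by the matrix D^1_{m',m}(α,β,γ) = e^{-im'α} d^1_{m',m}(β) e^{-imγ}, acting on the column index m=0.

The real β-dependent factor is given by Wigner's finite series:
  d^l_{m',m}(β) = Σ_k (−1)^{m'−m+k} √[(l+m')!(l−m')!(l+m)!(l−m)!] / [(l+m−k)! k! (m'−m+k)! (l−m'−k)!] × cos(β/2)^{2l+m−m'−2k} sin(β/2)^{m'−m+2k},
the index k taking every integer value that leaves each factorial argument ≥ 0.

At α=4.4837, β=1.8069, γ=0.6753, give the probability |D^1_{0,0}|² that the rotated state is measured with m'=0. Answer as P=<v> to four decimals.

D^1_{0,0}(4.4837,1.8069,0.6753) = e^{-i·0·4.4837}·d^1_{0,0}(1.8069)·e^{-i·0·0.6753}. Compute d first:
c=cos(1.8069/2)=0.618904, s=sin(1.8069/2)=0.785467; N=√[1·1·1·1]=1.000000
The bounds max(0,m−m')=0 and min(l+m,l−m')=1 give 2 terms
  k=0: (−1)^0·1.0000/(1)·0.6189^2·0.7855^0 = +0.383042
  k=1: (−1)^1·1.0000/(1)·0.6189^0·0.7855^2 = -0.616958
d^1_{0,0}(1.8069) = +0.383042 -0.616958 = -0.233916
|D^1_{0,0}|² = |d^1_{0,0}(β)|² = (-0.233916)² = 0.054717 (the z-rotation phases have unit modulus)

P=0.0547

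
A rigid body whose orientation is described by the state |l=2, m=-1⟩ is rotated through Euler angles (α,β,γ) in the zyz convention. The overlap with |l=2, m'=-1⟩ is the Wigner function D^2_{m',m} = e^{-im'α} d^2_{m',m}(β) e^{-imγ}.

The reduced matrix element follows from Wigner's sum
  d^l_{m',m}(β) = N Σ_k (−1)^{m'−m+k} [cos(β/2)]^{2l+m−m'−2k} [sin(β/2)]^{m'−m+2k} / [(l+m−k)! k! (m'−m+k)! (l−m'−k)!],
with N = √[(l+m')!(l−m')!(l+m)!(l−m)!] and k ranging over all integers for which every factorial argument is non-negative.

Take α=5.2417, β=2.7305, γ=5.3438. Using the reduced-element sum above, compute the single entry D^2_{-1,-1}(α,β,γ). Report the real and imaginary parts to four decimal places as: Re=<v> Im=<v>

D^2_{-1,-1}(5.2417,2.7305,5.3438) = e^{-i·-1·5.2417}·d^2_{-1,-1}(2.7305)·e^{-i·-1·5.3438}. Compute d first:
With c≡cos(β/2)=0.204102 and s≡sin(β/2)=0.978950, N=[1·6·1·6]^{1/2}=6.000000
k∈{0,1} keeps every argument non-negative
  k=0: (−1)^0·6.0000/(6)·0.2041^4·0.9789^0 = +0.001735
  k=1: (−1)^1·6.0000/(2)·0.2041^2·0.9789^2 = -0.119767
d^2_{-1,-1}(2.7305) = +0.001735 -0.119767 = -0.118031
D = (+0.504939-0.863155i)·(-0.118031)·(+0.590284-0.807195i) = +0.047056+0.108246i

Re=0.0471 Im=0.1082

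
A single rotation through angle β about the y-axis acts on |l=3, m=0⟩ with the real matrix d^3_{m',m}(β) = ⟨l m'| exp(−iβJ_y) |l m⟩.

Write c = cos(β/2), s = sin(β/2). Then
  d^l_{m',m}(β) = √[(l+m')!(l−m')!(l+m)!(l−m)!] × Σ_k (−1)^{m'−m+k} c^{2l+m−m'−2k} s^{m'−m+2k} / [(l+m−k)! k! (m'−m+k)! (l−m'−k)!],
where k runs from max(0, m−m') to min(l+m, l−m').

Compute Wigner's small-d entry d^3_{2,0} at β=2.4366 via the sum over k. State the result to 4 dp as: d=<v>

d=-0.4380

d^3_{2,0}(β=2.4366) via Wigner's sum:
With c≡cos(β/2)=0.345242 and s≡sin(β/2)=0.938514, N=[120·1·6·6]^{1/2}=65.726707
The bounds max(0,m−m')=0 and min(l+m,l−m')=1 give 2 terms
  k=0: (−1)^2·65.7267/(12)·0.3452^4·0.9385^2 = +0.068539
  k=1: (−1)^3·65.7267/(12)·0.3452^2·0.9385^4 = -0.506489
d^3_{2,0}(2.4366) = +0.068539 -0.506489 = -0.437950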